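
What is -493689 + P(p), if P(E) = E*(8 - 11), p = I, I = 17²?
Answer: -494556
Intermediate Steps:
I = 289
p = 289
P(E) = -3*E (P(E) = E*(-3) = -3*E)
-493689 + P(p) = -493689 - 3*289 = -493689 - 867 = -494556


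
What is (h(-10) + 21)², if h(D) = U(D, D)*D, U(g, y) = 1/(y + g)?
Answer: 1849/4 ≈ 462.25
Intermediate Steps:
U(g, y) = 1/(g + y)
h(D) = ½ (h(D) = D/(D + D) = D/((2*D)) = (1/(2*D))*D = ½)
(h(-10) + 21)² = (½ + 21)² = (43/2)² = 1849/4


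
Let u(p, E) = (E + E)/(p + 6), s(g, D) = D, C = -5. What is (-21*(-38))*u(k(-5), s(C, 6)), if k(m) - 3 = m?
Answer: 2394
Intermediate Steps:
k(m) = 3 + m
u(p, E) = 2*E/(6 + p) (u(p, E) = (2*E)/(6 + p) = 2*E/(6 + p))
(-21*(-38))*u(k(-5), s(C, 6)) = (-21*(-38))*(2*6/(6 + (3 - 5))) = 798*(2*6/(6 - 2)) = 798*(2*6/4) = 798*(2*6*(1/4)) = 798*3 = 2394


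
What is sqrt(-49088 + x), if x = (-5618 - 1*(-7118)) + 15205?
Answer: I*sqrt(32383) ≈ 179.95*I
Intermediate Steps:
x = 16705 (x = (-5618 + 7118) + 15205 = 1500 + 15205 = 16705)
sqrt(-49088 + x) = sqrt(-49088 + 16705) = sqrt(-32383) = I*sqrt(32383)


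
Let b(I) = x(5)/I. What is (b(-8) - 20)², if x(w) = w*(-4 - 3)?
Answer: 15625/64 ≈ 244.14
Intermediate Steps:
x(w) = -7*w (x(w) = w*(-7) = -7*w)
b(I) = -35/I (b(I) = (-7*5)/I = -35/I)
(b(-8) - 20)² = (-35/(-8) - 20)² = (-35*(-⅛) - 20)² = (35/8 - 20)² = (-125/8)² = 15625/64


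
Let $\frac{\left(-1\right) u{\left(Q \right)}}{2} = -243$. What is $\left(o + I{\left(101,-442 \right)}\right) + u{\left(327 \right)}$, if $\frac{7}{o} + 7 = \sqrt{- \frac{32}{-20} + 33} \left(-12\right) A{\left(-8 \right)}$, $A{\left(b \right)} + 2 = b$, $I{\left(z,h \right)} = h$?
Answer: $\frac{- 301 \sqrt{5} + 5280 \sqrt{173}}{- 7 \sqrt{5} + 120 \sqrt{173}} \approx 44.01$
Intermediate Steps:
$A{\left(b \right)} = -2 + b$
$o = \frac{7}{-7 + 24 \sqrt{865}}$ ($o = \frac{7}{-7 + \sqrt{- \frac{32}{-20} + 33} \left(-12\right) \left(-2 - 8\right)} = \frac{7}{-7 + \sqrt{\left(-32\right) \left(- \frac{1}{20}\right) + 33} \left(-12\right) \left(-10\right)} = \frac{7}{-7 + \sqrt{\frac{8}{5} + 33} \left(-12\right) \left(-10\right)} = \frac{7}{-7 + \sqrt{\frac{173}{5}} \left(-12\right) \left(-10\right)} = \frac{7}{-7 + \frac{\sqrt{865}}{5} \left(-12\right) \left(-10\right)} = \frac{7}{-7 + - \frac{12 \sqrt{865}}{5} \left(-10\right)} = \frac{7}{-7 + 24 \sqrt{865}} \approx 0.010016$)
$u{\left(Q \right)} = 486$ ($u{\left(Q \right)} = \left(-2\right) \left(-243\right) = 486$)
$\left(o + I{\left(101,-442 \right)}\right) + u{\left(327 \right)} = \left(\frac{7 \sqrt{5}}{- 7 \sqrt{5} + 120 \sqrt{173}} - 442\right) + 486 = \left(-442 + \frac{7 \sqrt{5}}{- 7 \sqrt{5} + 120 \sqrt{173}}\right) + 486 = 44 + \frac{7 \sqrt{5}}{- 7 \sqrt{5} + 120 \sqrt{173}}$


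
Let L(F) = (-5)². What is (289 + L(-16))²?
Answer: 98596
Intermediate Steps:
L(F) = 25
(289 + L(-16))² = (289 + 25)² = 314² = 98596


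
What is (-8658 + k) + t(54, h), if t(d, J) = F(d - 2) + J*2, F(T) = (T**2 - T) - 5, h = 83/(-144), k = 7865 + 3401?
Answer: 378277/72 ≈ 5253.8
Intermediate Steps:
k = 11266
h = -83/144 (h = 83*(-1/144) = -83/144 ≈ -0.57639)
F(T) = -5 + T**2 - T
t(d, J) = -3 + (-2 + d)**2 - d + 2*J (t(d, J) = (-5 + (d - 2)**2 - (d - 2)) + J*2 = (-5 + (-2 + d)**2 - (-2 + d)) + 2*J = (-5 + (-2 + d)**2 + (2 - d)) + 2*J = (-3 + (-2 + d)**2 - d) + 2*J = -3 + (-2 + d)**2 - d + 2*J)
(-8658 + k) + t(54, h) = (-8658 + 11266) + (-3 + (-2 + 54)**2 - 1*54 + 2*(-83/144)) = 2608 + (-3 + 52**2 - 54 - 83/72) = 2608 + (-3 + 2704 - 54 - 83/72) = 2608 + 190501/72 = 378277/72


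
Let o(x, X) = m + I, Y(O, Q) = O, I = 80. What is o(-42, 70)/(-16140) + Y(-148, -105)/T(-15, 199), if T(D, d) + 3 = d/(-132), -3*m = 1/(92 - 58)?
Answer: 75663227/2304792 ≈ 32.829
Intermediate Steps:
m = -1/102 (m = -1/(3*(92 - 58)) = -⅓/34 = -⅓*1/34 = -1/102 ≈ -0.0098039)
T(D, d) = -3 - d/132 (T(D, d) = -3 + d/(-132) = -3 + d*(-1/132) = -3 - d/132)
o(x, X) = 8159/102 (o(x, X) = -1/102 + 80 = 8159/102)
o(-42, 70)/(-16140) + Y(-148, -105)/T(-15, 199) = (8159/102)/(-16140) - 148/(-3 - 1/132*199) = (8159/102)*(-1/16140) - 148/(-3 - 199/132) = -8159/1646280 - 148/(-595/132) = -8159/1646280 - 148*(-132/595) = -8159/1646280 + 19536/595 = 75663227/2304792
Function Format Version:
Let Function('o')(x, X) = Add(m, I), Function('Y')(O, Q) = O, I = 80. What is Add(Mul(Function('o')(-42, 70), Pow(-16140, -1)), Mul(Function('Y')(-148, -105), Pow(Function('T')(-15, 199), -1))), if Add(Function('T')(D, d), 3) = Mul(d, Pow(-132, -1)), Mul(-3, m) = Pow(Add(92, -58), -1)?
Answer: Rational(75663227, 2304792) ≈ 32.829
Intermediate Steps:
m = Rational(-1, 102) (m = Mul(Rational(-1, 3), Pow(Add(92, -58), -1)) = Mul(Rational(-1, 3), Pow(34, -1)) = Mul(Rational(-1, 3), Rational(1, 34)) = Rational(-1, 102) ≈ -0.0098039)
Function('T')(D, d) = Add(-3, Mul(Rational(-1, 132), d)) (Function('T')(D, d) = Add(-3, Mul(d, Pow(-132, -1))) = Add(-3, Mul(d, Rational(-1, 132))) = Add(-3, Mul(Rational(-1, 132), d)))
Function('o')(x, X) = Rational(8159, 102) (Function('o')(x, X) = Add(Rational(-1, 102), 80) = Rational(8159, 102))
Add(Mul(Function('o')(-42, 70), Pow(-16140, -1)), Mul(Function('Y')(-148, -105), Pow(Function('T')(-15, 199), -1))) = Add(Mul(Rational(8159, 102), Pow(-16140, -1)), Mul(-148, Pow(Add(-3, Mul(Rational(-1, 132), 199)), -1))) = Add(Mul(Rational(8159, 102), Rational(-1, 16140)), Mul(-148, Pow(Add(-3, Rational(-199, 132)), -1))) = Add(Rational(-8159, 1646280), Mul(-148, Pow(Rational(-595, 132), -1))) = Add(Rational(-8159, 1646280), Mul(-148, Rational(-132, 595))) = Add(Rational(-8159, 1646280), Rational(19536, 595)) = Rational(75663227, 2304792)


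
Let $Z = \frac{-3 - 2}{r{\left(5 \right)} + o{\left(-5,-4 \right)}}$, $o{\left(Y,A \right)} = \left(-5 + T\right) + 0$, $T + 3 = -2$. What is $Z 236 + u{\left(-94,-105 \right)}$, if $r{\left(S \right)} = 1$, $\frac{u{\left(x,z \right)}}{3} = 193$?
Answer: $\frac{6391}{9} \approx 710.11$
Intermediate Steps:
$T = -5$ ($T = -3 - 2 = -5$)
$u{\left(x,z \right)} = 579$ ($u{\left(x,z \right)} = 3 \cdot 193 = 579$)
$o{\left(Y,A \right)} = -10$ ($o{\left(Y,A \right)} = \left(-5 - 5\right) + 0 = -10 + 0 = -10$)
$Z = \frac{5}{9}$ ($Z = \frac{-3 - 2}{1 - 10} = - \frac{5}{-9} = \left(-5\right) \left(- \frac{1}{9}\right) = \frac{5}{9} \approx 0.55556$)
$Z 236 + u{\left(-94,-105 \right)} = \frac{5}{9} \cdot 236 + 579 = \frac{1180}{9} + 579 = \frac{6391}{9}$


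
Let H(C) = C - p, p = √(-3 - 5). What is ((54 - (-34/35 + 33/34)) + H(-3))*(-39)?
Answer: -2366949/1190 + 78*I*√2 ≈ -1989.0 + 110.31*I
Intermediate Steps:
p = 2*I*√2 (p = √(-8) = 2*I*√2 ≈ 2.8284*I)
H(C) = C - 2*I*√2
((54 - (-34/35 + 33/34)) + H(-3))*(-39) = ((54 - (-34/35 + 33/34)) + (-3 - 2*I*√2))*(-39) = ((54 - 1*(-1/1190)) + (-3 - 2*I*√2))*(-39) = ((54 + 1/1190) + (-3 - 2*I*√2))*(-39) = (64261/1190 + (-3 - 2*I*√2))*(-39) = (60691/1190 - 2*I*√2)*(-39) = -2366949/1190 + 78*I*√2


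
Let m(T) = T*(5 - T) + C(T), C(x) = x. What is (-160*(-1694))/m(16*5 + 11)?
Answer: -7744/221 ≈ -35.041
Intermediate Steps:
m(T) = T + T*(5 - T) (m(T) = T*(5 - T) + T = T + T*(5 - T))
(-160*(-1694))/m(16*5 + 11) = (-160*(-1694))/(((16*5 + 11)*(6 - (16*5 + 11)))) = 271040/(((80 + 11)*(6 - (80 + 11)))) = 271040/((91*(6 - 1*91))) = 271040/((91*(6 - 91))) = 271040/((91*(-85))) = 271040/(-7735) = 271040*(-1/7735) = -7744/221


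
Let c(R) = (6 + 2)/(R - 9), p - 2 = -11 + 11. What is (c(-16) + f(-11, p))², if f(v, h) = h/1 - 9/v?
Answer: 471969/75625 ≈ 6.2409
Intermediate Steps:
p = 2 (p = 2 + (-11 + 11) = 2 + 0 = 2)
f(v, h) = h - 9/v (f(v, h) = h*1 - 9/v = h - 9/v)
c(R) = 8/(-9 + R)
(c(-16) + f(-11, p))² = (8/(-9 - 16) + (2 - 9/(-11)))² = (8/(-25) + (2 - 9*(-1/11)))² = (8*(-1/25) + (2 + 9/11))² = (-8/25 + 31/11)² = (687/275)² = 471969/75625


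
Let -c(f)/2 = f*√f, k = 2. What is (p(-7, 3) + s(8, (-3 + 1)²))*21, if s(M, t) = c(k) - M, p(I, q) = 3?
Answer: -105 - 84*√2 ≈ -223.79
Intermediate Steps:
c(f) = -2*f^(3/2) (c(f) = -2*f*√f = -2*f^(3/2))
s(M, t) = -M - 4*√2 (s(M, t) = -4*√2 - M = -M - 4*√2)
(p(-7, 3) + s(8, (-3 + 1)²))*21 = (3 + (-1*8 - 4*√2))*21 = (3 + (-8 - 4*√2))*21 = (-5 - 4*√2)*21 = -105 - 84*√2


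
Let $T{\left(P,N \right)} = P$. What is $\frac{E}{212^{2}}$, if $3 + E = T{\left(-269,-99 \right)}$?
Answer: $- \frac{17}{2809} \approx -0.006052$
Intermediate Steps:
$E = -272$ ($E = -3 - 269 = -272$)
$\frac{E}{212^{2}} = - \frac{272}{212^{2}} = - \frac{272}{44944} = \left(-272\right) \frac{1}{44944} = - \frac{17}{2809}$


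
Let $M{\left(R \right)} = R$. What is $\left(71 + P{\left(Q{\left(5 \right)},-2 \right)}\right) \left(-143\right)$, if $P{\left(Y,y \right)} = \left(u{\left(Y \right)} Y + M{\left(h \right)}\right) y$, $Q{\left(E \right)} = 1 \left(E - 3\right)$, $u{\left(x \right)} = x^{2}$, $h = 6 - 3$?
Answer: $-7007$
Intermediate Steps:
$h = 3$
$Q{\left(E \right)} = -3 + E$ ($Q{\left(E \right)} = 1 \left(-3 + E\right) = -3 + E$)
$P{\left(Y,y \right)} = y \left(3 + Y^{3}\right)$ ($P{\left(Y,y \right)} = \left(Y^{2} Y + 3\right) y = \left(Y^{3} + 3\right) y = \left(3 + Y^{3}\right) y = y \left(3 + Y^{3}\right)$)
$\left(71 + P{\left(Q{\left(5 \right)},-2 \right)}\right) \left(-143\right) = \left(71 - 2 \left(3 + \left(-3 + 5\right)^{3}\right)\right) \left(-143\right) = \left(71 - 2 \left(3 + 2^{3}\right)\right) \left(-143\right) = \left(71 - 2 \left(3 + 8\right)\right) \left(-143\right) = \left(71 - 22\right) \left(-143\right) = 49 \left(-143\right) = -7007$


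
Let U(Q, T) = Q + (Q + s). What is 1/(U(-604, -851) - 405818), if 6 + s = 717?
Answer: -1/406315 ≈ -2.4611e-6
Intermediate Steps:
s = 711 (s = -6 + 717 = 711)
U(Q, T) = 711 + 2*Q (U(Q, T) = Q + (Q + 711) = Q + (711 + Q) = 711 + 2*Q)
1/(U(-604, -851) - 405818) = 1/((711 + 2*(-604)) - 405818) = 1/((711 - 1208) - 405818) = 1/(-497 - 405818) = 1/(-406315) = -1/406315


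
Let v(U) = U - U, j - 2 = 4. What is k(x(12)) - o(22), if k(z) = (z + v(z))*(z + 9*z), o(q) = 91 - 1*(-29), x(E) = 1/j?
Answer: -2155/18 ≈ -119.72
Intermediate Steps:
j = 6 (j = 2 + 4 = 6)
v(U) = 0
x(E) = ⅙ (x(E) = 1/6 = ⅙)
o(q) = 120 (o(q) = 91 + 29 = 120)
k(z) = 10*z² (k(z) = (z + 0)*(z + 9*z) = z*(10*z) = 10*z²)
k(x(12)) - o(22) = 10*(⅙)² - 1*120 = 10*(1/36) - 120 = 5/18 - 120 = -2155/18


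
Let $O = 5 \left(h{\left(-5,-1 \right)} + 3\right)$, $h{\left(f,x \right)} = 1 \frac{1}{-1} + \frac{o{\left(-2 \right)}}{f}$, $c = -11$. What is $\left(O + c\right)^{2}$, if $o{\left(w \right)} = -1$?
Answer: $0$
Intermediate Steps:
$h{\left(f,x \right)} = -1 - \frac{1}{f}$ ($h{\left(f,x \right)} = 1 \frac{1}{-1} - \frac{1}{f} = 1 \left(-1\right) - \frac{1}{f} = -1 - \frac{1}{f}$)
$O = 11$ ($O = 5 \left(\frac{-1 - -5}{-5} + 3\right) = 5 \left(- \frac{-1 + 5}{5} + 3\right) = 5 \left(\left(- \frac{1}{5}\right) 4 + 3\right) = 5 \left(- \frac{4}{5} + 3\right) = 5 \cdot \frac{11}{5} = 11$)
$\left(O + c\right)^{2} = \left(11 - 11\right)^{2} = 0^{2} = 0$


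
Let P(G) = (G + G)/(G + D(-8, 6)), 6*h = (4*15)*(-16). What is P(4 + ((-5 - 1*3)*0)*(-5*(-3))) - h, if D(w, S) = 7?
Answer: 1768/11 ≈ 160.73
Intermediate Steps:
h = -160 (h = ((4*15)*(-16))/6 = (60*(-16))/6 = (1/6)*(-960) = -160)
P(G) = 2*G/(7 + G) (P(G) = (G + G)/(G + 7) = (2*G)/(7 + G) = 2*G/(7 + G))
P(4 + ((-5 - 1*3)*0)*(-5*(-3))) - h = 2*(4 + ((-5 - 1*3)*0)*(-5*(-3)))/(7 + (4 + ((-5 - 1*3)*0)*(-5*(-3)))) - 1*(-160) = 2*(4 + ((-5 - 3)*0)*15)/(7 + (4 + ((-5 - 3)*0)*15)) + 160 = 2*(4 - 8*0*15)/(7 + (4 - 8*0*15)) + 160 = 2*(4 + 0*15)/(7 + (4 + 0*15)) + 160 = 2*(4 + 0)/(7 + (4 + 0)) + 160 = 2*4/(7 + 4) + 160 = 2*4/11 + 160 = 2*4*(1/11) + 160 = 8/11 + 160 = 1768/11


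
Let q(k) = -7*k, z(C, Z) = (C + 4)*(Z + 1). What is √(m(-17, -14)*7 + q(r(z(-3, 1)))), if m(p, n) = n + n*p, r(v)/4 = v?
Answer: 6*√42 ≈ 38.884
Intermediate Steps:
z(C, Z) = (1 + Z)*(4 + C) (z(C, Z) = (4 + C)*(1 + Z) = (1 + Z)*(4 + C))
r(v) = 4*v
√(m(-17, -14)*7 + q(r(z(-3, 1)))) = √(-14*(1 - 17)*7 - 28*(4 - 3 + 4*1 - 3*1)) = √(-14*(-16)*7 - 28*(4 - 3 + 4 - 3)) = √(224*7 - 28*2) = √(1568 - 7*8) = √(1568 - 56) = √1512 = 6*√42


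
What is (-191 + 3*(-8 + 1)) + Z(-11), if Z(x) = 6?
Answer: -206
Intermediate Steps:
(-191 + 3*(-8 + 1)) + Z(-11) = (-191 + 3*(-8 + 1)) + 6 = (-191 + 3*(-7)) + 6 = (-191 - 21) + 6 = -212 + 6 = -206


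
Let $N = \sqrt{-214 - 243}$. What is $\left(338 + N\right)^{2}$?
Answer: $\left(338 + i \sqrt{457}\right)^{2} \approx 1.1379 \cdot 10^{5} + 14451.0 i$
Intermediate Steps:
$N = i \sqrt{457}$ ($N = \sqrt{-457} = i \sqrt{457} \approx 21.378 i$)
$\left(338 + N\right)^{2} = \left(338 + i \sqrt{457}\right)^{2}$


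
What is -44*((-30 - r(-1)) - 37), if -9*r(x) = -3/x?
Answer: 8800/3 ≈ 2933.3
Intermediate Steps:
r(x) = 1/(3*x) (r(x) = -(-1)/(3*x) = 1/(3*x))
-44*((-30 - r(-1)) - 37) = -44*((-30 - 1/(3*(-1))) - 37) = -44*((-30 - (-1)/3) - 37) = -44*((-30 - 1*(-1/3)) - 37) = -44*((-30 + 1/3) - 37) = -44*(-89/3 - 37) = -44*(-200/3) = 8800/3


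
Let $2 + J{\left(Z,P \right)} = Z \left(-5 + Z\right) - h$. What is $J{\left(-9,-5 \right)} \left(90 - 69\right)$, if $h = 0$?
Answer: $2604$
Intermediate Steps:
$J{\left(Z,P \right)} = -2 + Z \left(-5 + Z\right)$ ($J{\left(Z,P \right)} = -2 + \left(Z \left(-5 + Z\right) - 0\right) = -2 + \left(Z \left(-5 + Z\right) + 0\right) = -2 + Z \left(-5 + Z\right)$)
$J{\left(-9,-5 \right)} \left(90 - 69\right) = \left(-2 + \left(-9\right)^{2} - -45\right) \left(90 - 69\right) = \left(-2 + 81 + 45\right) 21 = 124 \cdot 21 = 2604$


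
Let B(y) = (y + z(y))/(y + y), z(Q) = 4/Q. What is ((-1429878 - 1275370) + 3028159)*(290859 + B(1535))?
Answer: 442601465985897669/4712450 ≈ 9.3922e+10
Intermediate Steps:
B(y) = (y + 4/y)/(2*y) (B(y) = (y + 4/y)/(y + y) = (y + 4/y)/((2*y)) = (y + 4/y)*(1/(2*y)) = (y + 4/y)/(2*y))
((-1429878 - 1275370) + 3028159)*(290859 + B(1535)) = ((-1429878 - 1275370) + 3028159)*(290859 + (½ + 2/1535²)) = (-2705248 + 3028159)*(290859 + (½ + 2*(1/2356225))) = 322911*(290859 + (½ + 2/2356225)) = 322911*(290859 + 2356229/4712450) = 322911*(1370660850779/4712450) = 442601465985897669/4712450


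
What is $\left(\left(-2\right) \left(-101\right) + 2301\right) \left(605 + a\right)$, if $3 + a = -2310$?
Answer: $-4275124$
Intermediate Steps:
$a = -2313$ ($a = -3 - 2310 = -2313$)
$\left(\left(-2\right) \left(-101\right) + 2301\right) \left(605 + a\right) = \left(\left(-2\right) \left(-101\right) + 2301\right) \left(605 - 2313\right) = \left(202 + 2301\right) \left(-1708\right) = 2503 \left(-1708\right) = -4275124$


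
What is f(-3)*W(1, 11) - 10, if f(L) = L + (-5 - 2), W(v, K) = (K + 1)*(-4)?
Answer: 470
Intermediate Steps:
W(v, K) = -4 - 4*K (W(v, K) = (1 + K)*(-4) = -4 - 4*K)
f(L) = -7 + L (f(L) = L - 7 = -7 + L)
f(-3)*W(1, 11) - 10 = (-7 - 3)*(-4 - 4*11) - 10 = -10*(-4 - 44) - 10 = -10*(-48) - 10 = 480 - 10 = 470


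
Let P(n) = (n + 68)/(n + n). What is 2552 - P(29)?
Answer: 147919/58 ≈ 2550.3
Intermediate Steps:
P(n) = (68 + n)/(2*n) (P(n) = (68 + n)/((2*n)) = (68 + n)*(1/(2*n)) = (68 + n)/(2*n))
2552 - P(29) = 2552 - (68 + 29)/(2*29) = 2552 - 97/(2*29) = 2552 - 1*97/58 = 2552 - 97/58 = 147919/58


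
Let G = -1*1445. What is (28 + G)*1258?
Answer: -1782586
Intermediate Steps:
G = -1445
(28 + G)*1258 = (28 - 1445)*1258 = -1417*1258 = -1782586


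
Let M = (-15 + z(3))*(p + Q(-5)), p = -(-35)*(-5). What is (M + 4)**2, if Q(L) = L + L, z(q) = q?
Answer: 4946176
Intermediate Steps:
Q(L) = 2*L
p = -175 (p = -7*25 = -175)
M = 2220 (M = (-15 + 3)*(-175 + 2*(-5)) = -12*(-175 - 10) = -12*(-185) = 2220)
(M + 4)**2 = (2220 + 4)**2 = 2224**2 = 4946176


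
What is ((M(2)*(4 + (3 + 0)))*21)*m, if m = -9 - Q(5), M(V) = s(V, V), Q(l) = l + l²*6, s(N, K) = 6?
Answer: -144648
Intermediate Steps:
Q(l) = l + 6*l²
M(V) = 6
m = -164 (m = -9 - 5*(1 + 6*5) = -9 - 5*(1 + 30) = -9 - 5*31 = -9 - 1*155 = -9 - 155 = -164)
((M(2)*(4 + (3 + 0)))*21)*m = ((6*(4 + (3 + 0)))*21)*(-164) = ((6*(4 + 3))*21)*(-164) = ((6*7)*21)*(-164) = (42*21)*(-164) = 882*(-164) = -144648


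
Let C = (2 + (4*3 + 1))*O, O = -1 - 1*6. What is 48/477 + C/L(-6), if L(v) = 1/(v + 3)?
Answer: 50101/159 ≈ 315.10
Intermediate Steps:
O = -7 (O = -1 - 6 = -7)
L(v) = 1/(3 + v)
C = -105 (C = (2 + (4*3 + 1))*(-7) = (2 + (12 + 1))*(-7) = (2 + 13)*(-7) = 15*(-7) = -105)
48/477 + C/L(-6) = 48/477 - 105/(1/(3 - 6)) = 48*(1/477) - 105/(1/(-3)) = 16/159 - 105/(-1/3) = 16/159 - 105*(-3) = 16/159 + 315 = 50101/159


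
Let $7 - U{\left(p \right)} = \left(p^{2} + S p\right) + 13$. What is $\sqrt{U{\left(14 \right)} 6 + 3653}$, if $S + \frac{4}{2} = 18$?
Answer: $\sqrt{1097} \approx 33.121$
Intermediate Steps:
$S = 16$ ($S = -2 + 18 = 16$)
$U{\left(p \right)} = -6 - p^{2} - 16 p$ ($U{\left(p \right)} = 7 - \left(\left(p^{2} + 16 p\right) + 13\right) = 7 - \left(13 + p^{2} + 16 p\right) = -6 - p^{2} - 16 p$)
$\sqrt{U{\left(14 \right)} 6 + 3653} = \sqrt{\left(-6 - 14^{2} - 224\right) 6 + 3653} = \sqrt{\left(-6 - 196 - 224\right) 6 + 3653} = \sqrt{\left(-426\right) 6 + 3653} = \sqrt{-2556 + 3653} = \sqrt{1097}$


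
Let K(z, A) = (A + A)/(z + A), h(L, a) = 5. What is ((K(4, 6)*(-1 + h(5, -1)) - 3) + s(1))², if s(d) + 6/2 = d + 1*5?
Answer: 576/25 ≈ 23.040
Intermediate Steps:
s(d) = 2 + d (s(d) = -3 + (d + 1*5) = -3 + (d + 5) = -3 + (5 + d) = 2 + d)
K(z, A) = 2*A/(A + z) (K(z, A) = (2*A)/(A + z) = 2*A/(A + z))
((K(4, 6)*(-1 + h(5, -1)) - 3) + s(1))² = (((2*6/(6 + 4))*(-1 + 5) - 3) + (2 + 1))² = (((2*6/10)*4 - 3) + 3)² = (((2*6*(⅒))*4 - 3) + 3)² = (((6/5)*4 - 3) + 3)² = ((24/5 - 3) + 3)² = (9/5 + 3)² = (24/5)² = 576/25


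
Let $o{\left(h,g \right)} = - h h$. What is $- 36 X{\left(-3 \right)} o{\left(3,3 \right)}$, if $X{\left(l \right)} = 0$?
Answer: $0$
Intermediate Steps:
$o{\left(h,g \right)} = - h^{2}$
$- 36 X{\left(-3 \right)} o{\left(3,3 \right)} = \left(-36\right) 0 \left(- 3^{2}\right) = 0 \left(\left(-1\right) 9\right) = 0 \left(-9\right) = 0$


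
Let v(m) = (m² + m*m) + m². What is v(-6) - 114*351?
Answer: -39906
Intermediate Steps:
v(m) = 3*m² (v(m) = (m² + m²) + m² = 2*m² + m² = 3*m²)
v(-6) - 114*351 = 3*(-6)² - 114*351 = 3*36 - 40014 = 108 - 40014 = -39906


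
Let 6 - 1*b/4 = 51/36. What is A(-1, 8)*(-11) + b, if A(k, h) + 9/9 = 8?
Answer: -176/3 ≈ -58.667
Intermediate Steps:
A(k, h) = 7 (A(k, h) = -1 + 8 = 7)
b = 55/3 (b = 24 - 204/36 = 24 - 4*17/12 = 24 - 17/3 = 55/3 ≈ 18.333)
A(-1, 8)*(-11) + b = 7*(-11) + 55/3 = -77 + 55/3 = -176/3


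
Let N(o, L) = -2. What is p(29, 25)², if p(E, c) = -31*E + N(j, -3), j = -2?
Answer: 811801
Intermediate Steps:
p(E, c) = -2 - 31*E (p(E, c) = -31*E - 2 = -2 - 31*E)
p(29, 25)² = (-2 - 31*29)² = (-2 - 899)² = (-901)² = 811801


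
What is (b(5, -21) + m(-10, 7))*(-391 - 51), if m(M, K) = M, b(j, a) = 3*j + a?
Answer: 7072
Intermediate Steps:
b(j, a) = a + 3*j
(b(5, -21) + m(-10, 7))*(-391 - 51) = ((-21 + 3*5) - 10)*(-391 - 51) = ((-21 + 15) - 10)*(-442) = (-6 - 10)*(-442) = -16*(-442) = 7072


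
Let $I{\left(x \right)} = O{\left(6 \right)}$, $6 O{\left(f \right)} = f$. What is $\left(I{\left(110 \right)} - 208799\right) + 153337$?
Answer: $-55461$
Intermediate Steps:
$O{\left(f \right)} = \frac{f}{6}$
$I{\left(x \right)} = 1$ ($I{\left(x \right)} = \frac{1}{6} \cdot 6 = 1$)
$\left(I{\left(110 \right)} - 208799\right) + 153337 = \left(1 - 208799\right) + 153337 = -208798 + 153337 = -55461$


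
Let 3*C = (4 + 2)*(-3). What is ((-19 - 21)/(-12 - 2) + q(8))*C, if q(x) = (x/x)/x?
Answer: -501/28 ≈ -17.893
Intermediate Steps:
q(x) = 1/x
C = -6 (C = ((4 + 2)*(-3))/3 = (6*(-3))/3 = (⅓)*(-18) = -6)
((-19 - 21)/(-12 - 2) + q(8))*C = ((-19 - 21)/(-12 - 2) + 1/8)*(-6) = (-40/(-14) + ⅛)*(-6) = (-40*(-1/14) + ⅛)*(-6) = (20/7 + ⅛)*(-6) = (167/56)*(-6) = -501/28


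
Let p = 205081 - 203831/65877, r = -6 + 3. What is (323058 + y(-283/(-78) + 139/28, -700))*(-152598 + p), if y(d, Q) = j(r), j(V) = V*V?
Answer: 372304431045640/21959 ≈ 1.6955e+10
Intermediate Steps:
r = -3
j(V) = V²
y(d, Q) = 9 (y(d, Q) = (-3)² = 9)
p = 13509917206/65877 (p = 205081 - 203831*1/65877 = 205081 - 203831/65877 = 13509917206/65877 ≈ 2.0508e+5)
(323058 + y(-283/(-78) + 139/28, -700))*(-152598 + p) = (323058 + 9)*(-152598 + 13509917206/65877) = 323067*(3457218760/65877) = 372304431045640/21959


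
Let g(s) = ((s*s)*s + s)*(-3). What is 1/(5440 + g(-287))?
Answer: 1/70926010 ≈ 1.4099e-8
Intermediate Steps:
g(s) = -3*s - 3*s³ (g(s) = (s²*s + s)*(-3) = (s³ + s)*(-3) = (s + s³)*(-3) = -3*s - 3*s³)
1/(5440 + g(-287)) = 1/(5440 - 3*(-287)*(1 + (-287)²)) = 1/(5440 - 3*(-287)*(1 + 82369)) = 1/(5440 - 3*(-287)*82370) = 1/(5440 + 70920570) = 1/70926010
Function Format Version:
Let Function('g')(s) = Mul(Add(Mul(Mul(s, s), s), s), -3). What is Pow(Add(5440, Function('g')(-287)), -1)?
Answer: Rational(1, 70926010) ≈ 1.4099e-8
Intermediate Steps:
Function('g')(s) = Add(Mul(-3, s), Mul(-3, Pow(s, 3))) (Function('g')(s) = Mul(Add(Mul(Pow(s, 2), s), s), -3) = Mul(Add(Pow(s, 3), s), -3) = Mul(Add(s, Pow(s, 3)), -3) = Add(Mul(-3, s), Mul(-3, Pow(s, 3))))
Pow(Add(5440, Function('g')(-287)), -1) = Pow(Add(5440, Mul(-3, -287, Add(1, Pow(-287, 2)))), -1) = Pow(Add(5440, Mul(-3, -287, Add(1, 82369))), -1) = Pow(Add(5440, Mul(-3, -287, 82370)), -1) = Pow(Add(5440, 70920570), -1) = Pow(70926010, -1) = Rational(1, 70926010)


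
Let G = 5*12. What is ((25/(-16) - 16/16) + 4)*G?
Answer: 345/4 ≈ 86.250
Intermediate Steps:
G = 60
((25/(-16) - 16/16) + 4)*G = ((25/(-16) - 16/16) + 4)*60 = ((25*(-1/16) - 16*1/16) + 4)*60 = ((-25/16 - 1) + 4)*60 = (-41/16 + 4)*60 = (23/16)*60 = 345/4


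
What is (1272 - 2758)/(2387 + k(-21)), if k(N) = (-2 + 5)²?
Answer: -743/1198 ≈ -0.62020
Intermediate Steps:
k(N) = 9 (k(N) = 3² = 9)
(1272 - 2758)/(2387 + k(-21)) = (1272 - 2758)/(2387 + 9) = -1486/2396 = -1486*1/2396 = -743/1198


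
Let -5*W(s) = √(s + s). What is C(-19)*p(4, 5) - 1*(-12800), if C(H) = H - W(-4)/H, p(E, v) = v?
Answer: 12705 - 2*I*√2/19 ≈ 12705.0 - 0.14886*I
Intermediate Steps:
W(s) = -√2*√s/5 (W(s) = -√(s + s)/5 = -√2*√s/5)
C(H) = H + 2*I*√2/(5*H) (C(H) = H - (-√2*√(-4)/5)/H = H - (-√2*2*I/5)/H = H - (-2*I*√2/5)/H = H - (-2)*I*√2/(5*H) = H + 2*I*√2/(5*H))
C(-19)*p(4, 5) - 1*(-12800) = (-19 + (⅖)*I*√2/(-19))*5 - 1*(-12800) = (-19 + (⅖)*I*√2*(-1/19))*5 + 12800 = (-19 - 2*I*√2/95)*5 + 12800 = (-95 - 2*I*√2/19) + 12800 = 12705 - 2*I*√2/19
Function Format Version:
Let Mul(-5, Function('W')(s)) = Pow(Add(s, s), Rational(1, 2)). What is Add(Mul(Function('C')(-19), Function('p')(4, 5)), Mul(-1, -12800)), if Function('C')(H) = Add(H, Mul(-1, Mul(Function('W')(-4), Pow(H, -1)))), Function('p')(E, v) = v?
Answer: Add(12705, Mul(Rational(-2, 19), I, Pow(2, Rational(1, 2)))) ≈ Add(12705., Mul(-0.14886, I))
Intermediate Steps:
Function('W')(s) = Mul(Rational(-1, 5), Pow(2, Rational(1, 2)), Pow(s, Rational(1, 2))) (Function('W')(s) = Mul(Rational(-1, 5), Pow(Add(s, s), Rational(1, 2))) = Mul(Rational(-1, 5), Pow(Mul(2, s), Rational(1, 2))) = Mul(Rational(-1, 5), Mul(Pow(2, Rational(1, 2)), Pow(s, Rational(1, 2)))) = Mul(Rational(-1, 5), Pow(2, Rational(1, 2)), Pow(s, Rational(1, 2))))
Function('C')(H) = Add(H, Mul(Rational(2, 5), I, Pow(2, Rational(1, 2)), Pow(H, -1))) (Function('C')(H) = Add(H, Mul(-1, Mul(Mul(Rational(-1, 5), Pow(2, Rational(1, 2)), Pow(-4, Rational(1, 2))), Pow(H, -1)))) = Add(H, Mul(-1, Mul(Mul(Rational(-1, 5), Pow(2, Rational(1, 2)), Mul(2, I)), Pow(H, -1)))) = Add(H, Mul(-1, Mul(Mul(Rational(-2, 5), I, Pow(2, Rational(1, 2))), Pow(H, -1)))) = Add(H, Mul(-1, Mul(Rational(-2, 5), I, Pow(2, Rational(1, 2)), Pow(H, -1)))) = Add(H, Mul(Rational(2, 5), I, Pow(2, Rational(1, 2)), Pow(H, -1))))
Add(Mul(Function('C')(-19), Function('p')(4, 5)), Mul(-1, -12800)) = Add(Mul(Add(-19, Mul(Rational(2, 5), I, Pow(2, Rational(1, 2)), Pow(-19, -1))), 5), Mul(-1, -12800)) = Add(Mul(Add(-19, Mul(Rational(2, 5), I, Pow(2, Rational(1, 2)), Rational(-1, 19))), 5), 12800) = Add(Mul(Add(-19, Mul(Rational(-2, 95), I, Pow(2, Rational(1, 2)))), 5), 12800) = Add(Add(-95, Mul(Rational(-2, 19), I, Pow(2, Rational(1, 2)))), 12800) = Add(12705, Mul(Rational(-2, 19), I, Pow(2, Rational(1, 2))))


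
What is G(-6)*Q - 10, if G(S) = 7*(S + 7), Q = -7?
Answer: -59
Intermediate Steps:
G(S) = 49 + 7*S (G(S) = 7*(7 + S) = 49 + 7*S)
G(-6)*Q - 10 = (49 + 7*(-6))*(-7) - 10 = (49 - 42)*(-7) - 10 = 7*(-7) - 10 = -49 - 10 = -59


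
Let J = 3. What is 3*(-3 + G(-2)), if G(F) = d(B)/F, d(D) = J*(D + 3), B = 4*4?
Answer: -189/2 ≈ -94.500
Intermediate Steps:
B = 16
d(D) = 9 + 3*D (d(D) = 3*(D + 3) = 3*(3 + D) = 9 + 3*D)
G(F) = 57/F (G(F) = (9 + 3*16)/F = (9 + 48)/F = 57/F)
3*(-3 + G(-2)) = 3*(-3 + 57/(-2)) = 3*(-3 + 57*(-½)) = 3*(-3 - 57/2) = 3*(-63/2) = -189/2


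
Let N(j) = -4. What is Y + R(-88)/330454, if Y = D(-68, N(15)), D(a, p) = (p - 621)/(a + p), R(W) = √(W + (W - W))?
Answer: 625/72 + I*√22/165227 ≈ 8.6806 + 2.8388e-5*I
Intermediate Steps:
R(W) = √W (R(W) = √(W + 0) = √W)
D(a, p) = (-621 + p)/(a + p)
Y = 625/72 (Y = (-621 - 4)/(-68 - 4) = -625/(-72) = -1/72*(-625) = 625/72 ≈ 8.6806)
Y + R(-88)/330454 = 625/72 + √(-88)/330454 = 625/72 + (2*I*√22)*(1/330454) = 625/72 + I*√22/165227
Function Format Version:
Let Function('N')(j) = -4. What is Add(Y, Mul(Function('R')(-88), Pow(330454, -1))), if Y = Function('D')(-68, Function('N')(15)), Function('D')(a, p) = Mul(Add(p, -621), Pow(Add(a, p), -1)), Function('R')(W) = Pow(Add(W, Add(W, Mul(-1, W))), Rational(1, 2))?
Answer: Add(Rational(625, 72), Mul(Rational(1, 165227), I, Pow(22, Rational(1, 2)))) ≈ Add(8.6806, Mul(2.8388e-5, I))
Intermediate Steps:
Function('R')(W) = Pow(W, Rational(1, 2)) (Function('R')(W) = Pow(Add(W, 0), Rational(1, 2)) = Pow(W, Rational(1, 2)))
Function('D')(a, p) = Mul(Pow(Add(a, p), -1), Add(-621, p)) (Function('D')(a, p) = Mul(Add(-621, p), Pow(Add(a, p), -1)) = Mul(Pow(Add(a, p), -1), Add(-621, p)))
Y = Rational(625, 72) (Y = Mul(Pow(Add(-68, -4), -1), Add(-621, -4)) = Mul(Pow(-72, -1), -625) = Mul(Rational(-1, 72), -625) = Rational(625, 72) ≈ 8.6806)
Add(Y, Mul(Function('R')(-88), Pow(330454, -1))) = Add(Rational(625, 72), Mul(Pow(-88, Rational(1, 2)), Pow(330454, -1))) = Add(Rational(625, 72), Mul(Mul(2, I, Pow(22, Rational(1, 2))), Rational(1, 330454))) = Add(Rational(625, 72), Mul(Rational(1, 165227), I, Pow(22, Rational(1, 2))))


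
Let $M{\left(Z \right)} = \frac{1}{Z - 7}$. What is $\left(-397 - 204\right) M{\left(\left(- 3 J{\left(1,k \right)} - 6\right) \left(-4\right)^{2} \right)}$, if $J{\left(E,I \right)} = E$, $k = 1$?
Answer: $\frac{601}{151} \approx 3.9801$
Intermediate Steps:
$M{\left(Z \right)} = \frac{1}{-7 + Z}$
$\left(-397 - 204\right) M{\left(\left(- 3 J{\left(1,k \right)} - 6\right) \left(-4\right)^{2} \right)} = \frac{-397 - 204}{-7 + \left(\left(-3\right) 1 - 6\right) \left(-4\right)^{2}} = - \frac{601}{-7 + \left(-3 - 6\right) 16} = - \frac{601}{-7 - 144} = - \frac{601}{-151} = \left(-601\right) \left(- \frac{1}{151}\right) = \frac{601}{151}$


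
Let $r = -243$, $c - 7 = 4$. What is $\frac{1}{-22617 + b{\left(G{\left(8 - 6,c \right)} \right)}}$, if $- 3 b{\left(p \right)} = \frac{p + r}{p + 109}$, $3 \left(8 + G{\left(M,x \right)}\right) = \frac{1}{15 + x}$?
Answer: $- \frac{23637}{534578452} \approx -4.4216 \cdot 10^{-5}$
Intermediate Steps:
$c = 11$ ($c = 7 + 4 = 11$)
$G{\left(M,x \right)} = -8 + \frac{1}{3 \left(15 + x\right)}$
$b{\left(p \right)} = - \frac{-243 + p}{3 \left(109 + p\right)}$ ($b{\left(p \right)} = - \frac{\left(p - 243\right) \frac{1}{p + 109}}{3} = - \frac{\left(-243 + p\right) \frac{1}{109 + p}}{3} = - \frac{\frac{1}{109 + p} \left(-243 + p\right)}{3} = - \frac{-243 + p}{3 \left(109 + p\right)}$)
$\frac{1}{-22617 + b{\left(G{\left(8 - 6,c \right)} \right)}} = \frac{1}{-22617 + \frac{243 - \frac{-359 - 264}{3 \left(15 + 11\right)}}{3 \left(109 + \frac{-359 - 264}{3 \left(15 + 11\right)}\right)}} = \frac{1}{-22617 + \frac{243 - \frac{-359 - 264}{3 \cdot 26}}{3 \left(109 + \frac{-359 - 264}{3 \cdot 26}\right)}} = \frac{1}{-22617 + \frac{243 - \frac{1}{3} \cdot \frac{1}{26} \left(-623\right)}{3 \left(109 + \frac{1}{3} \cdot \frac{1}{26} \left(-623\right)\right)}} = \frac{1}{-22617 + \frac{243 - - \frac{623}{78}}{3 \left(109 - \frac{623}{78}\right)}} = \frac{1}{-22617 + \frac{243 + \frac{623}{78}}{3 \cdot \frac{7879}{78}}} = \frac{1}{-22617 + \frac{1}{3} \cdot \frac{78}{7879} \cdot \frac{19577}{78}} = \frac{1}{-22617 + \frac{19577}{23637}} = \frac{1}{- \frac{534578452}{23637}} = - \frac{23637}{534578452}$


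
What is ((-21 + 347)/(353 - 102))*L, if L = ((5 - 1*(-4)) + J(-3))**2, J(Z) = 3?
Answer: 46944/251 ≈ 187.03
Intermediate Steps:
L = 144 (L = ((5 - 1*(-4)) + 3)**2 = ((5 + 4) + 3)**2 = (9 + 3)**2 = 12**2 = 144)
((-21 + 347)/(353 - 102))*L = ((-21 + 347)/(353 - 102))*144 = (326/251)*144 = 46944/251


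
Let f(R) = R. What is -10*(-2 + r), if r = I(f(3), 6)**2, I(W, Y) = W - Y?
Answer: -70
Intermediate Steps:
r = 9 (r = (3 - 1*6)**2 = (3 - 6)**2 = (-3)**2 = 9)
-10*(-2 + r) = -10*(-2 + 9) = -10*7 = -70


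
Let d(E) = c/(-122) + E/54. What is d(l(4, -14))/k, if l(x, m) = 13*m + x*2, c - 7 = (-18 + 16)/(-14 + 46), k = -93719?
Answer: 57607/1646455392 ≈ 3.4989e-5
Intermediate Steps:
c = 111/16 (c = 7 + (-18 + 16)/(-14 + 46) = 7 - 2/32 = 7 - 2*1/32 = 7 - 1/16 = 111/16 ≈ 6.9375)
l(x, m) = 2*x + 13*m (l(x, m) = 13*m + 2*x = 2*x + 13*m)
d(E) = -111/1952 + E/54 (d(E) = (111/16)/(-122) + E/54 = (111/16)*(-1/122) + E*(1/54) = -111/1952 + E/54)
d(l(4, -14))/k = (-111/1952 + (2*4 + 13*(-14))/54)/(-93719) = (-111/1952 + (8 - 182)/54)*(-1/93719) = (-111/1952 + (1/54)*(-174))*(-1/93719) = (-111/1952 - 29/9)*(-1/93719) = -57607/17568*(-1/93719) = 57607/1646455392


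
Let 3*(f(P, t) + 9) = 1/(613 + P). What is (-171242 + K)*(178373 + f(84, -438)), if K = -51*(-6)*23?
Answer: -61241380161500/2091 ≈ -2.9288e+10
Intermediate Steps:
K = 7038 (K = 306*23 = 7038)
f(P, t) = -9 + 1/(3*(613 + P))
(-171242 + K)*(178373 + f(84, -438)) = (-171242 + 7038)*(178373 + (-16550 - 27*84)/(3*(613 + 84))) = -164204*(178373 + (1/3)*(-16550 - 2268)/697) = -164204*(178373 + (1/3)*(1/697)*(-18818)) = -164204*(178373 - 18818/2091) = -164204*372959125/2091 = -61241380161500/2091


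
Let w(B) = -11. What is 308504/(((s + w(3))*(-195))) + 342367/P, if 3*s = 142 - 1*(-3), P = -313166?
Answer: -442434801/10177895 ≈ -43.470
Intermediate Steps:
s = 145/3 (s = (142 - 1*(-3))/3 = (142 + 3)/3 = (⅓)*145 = 145/3 ≈ 48.333)
308504/(((s + w(3))*(-195))) + 342367/P = 308504/(((145/3 - 11)*(-195))) + 342367/(-313166) = 308504/(((112/3)*(-195))) + 342367*(-1/313166) = 308504/(-7280) - 342367/313166 = 308504*(-1/7280) - 342367/313166 = -5509/130 - 342367/313166 = -442434801/10177895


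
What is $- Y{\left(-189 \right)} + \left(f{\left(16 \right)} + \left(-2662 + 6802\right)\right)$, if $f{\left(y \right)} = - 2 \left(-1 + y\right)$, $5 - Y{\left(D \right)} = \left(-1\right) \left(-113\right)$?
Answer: $4218$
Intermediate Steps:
$Y{\left(D \right)} = -108$ ($Y{\left(D \right)} = 5 - \left(-1\right) \left(-113\right) = 5 - 113 = -108$)
$f{\left(y \right)} = 2 - 2 y$
$- Y{\left(-189 \right)} + \left(f{\left(16 \right)} + \left(-2662 + 6802\right)\right) = \left(-1\right) \left(-108\right) + \left(\left(2 - 32\right) + \left(-2662 + 6802\right)\right) = 108 + \left(\left(2 - 32\right) + 4140\right) = 108 + \left(-30 + 4140\right) = 108 + 4110 = 4218$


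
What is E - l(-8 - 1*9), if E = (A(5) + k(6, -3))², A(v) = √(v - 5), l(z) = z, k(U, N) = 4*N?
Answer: 161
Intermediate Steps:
A(v) = √(-5 + v)
E = 144 (E = (√(-5 + 5) + 4*(-3))² = (√0 - 12)² = (0 - 12)² = (-12)² = 144)
E - l(-8 - 1*9) = 144 - (-8 - 1*9) = 144 - (-8 - 9) = 144 - 1*(-17) = 144 + 17 = 161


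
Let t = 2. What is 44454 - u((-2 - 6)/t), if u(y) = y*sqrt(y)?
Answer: 44454 + 8*I ≈ 44454.0 + 8.0*I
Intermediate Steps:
u(y) = y**(3/2)
44454 - u((-2 - 6)/t) = 44454 - ((-2 - 6)/2)**(3/2) = 44454 - (-8*1/2)**(3/2) = 44454 - (-4)**(3/2) = 44454 - (-8)*I = 44454 + 8*I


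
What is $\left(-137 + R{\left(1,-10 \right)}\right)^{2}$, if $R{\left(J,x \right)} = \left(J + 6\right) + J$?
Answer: $16641$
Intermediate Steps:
$R{\left(J,x \right)} = 6 + 2 J$ ($R{\left(J,x \right)} = \left(6 + J\right) + J = 6 + 2 J$)
$\left(-137 + R{\left(1,-10 \right)}\right)^{2} = \left(-137 + \left(6 + 2 \cdot 1\right)\right)^{2} = \left(-137 + \left(6 + 2\right)\right)^{2} = \left(-137 + 8\right)^{2} = \left(-129\right)^{2} = 16641$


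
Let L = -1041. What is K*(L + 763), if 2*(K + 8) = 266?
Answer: -34750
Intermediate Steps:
K = 125 (K = -8 + (½)*266 = -8 + 133 = 125)
K*(L + 763) = 125*(-1041 + 763) = 125*(-278) = -34750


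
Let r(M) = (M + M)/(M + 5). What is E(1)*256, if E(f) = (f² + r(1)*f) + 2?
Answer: 2560/3 ≈ 853.33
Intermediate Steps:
r(M) = 2*M/(5 + M) (r(M) = (2*M)/(5 + M) = 2*M/(5 + M))
E(f) = 2 + f² + f/3 (E(f) = (f² + (2*1/(5 + 1))*f) + 2 = (f² + (2*1/6)*f) + 2 = (f² + (2*1*(⅙))*f) + 2 = (f² + f/3) + 2 = 2 + f² + f/3)
E(1)*256 = (2 + 1² + (⅓)*1)*256 = (2 + 1 + ⅓)*256 = (10/3)*256 = 2560/3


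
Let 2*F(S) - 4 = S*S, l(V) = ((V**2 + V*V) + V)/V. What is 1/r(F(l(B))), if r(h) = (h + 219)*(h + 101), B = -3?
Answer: 4/107877 ≈ 3.7079e-5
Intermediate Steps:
l(V) = (V + 2*V**2)/V (l(V) = ((V**2 + V**2) + V)/V = (2*V**2 + V)/V = (V + 2*V**2)/V)
F(S) = 2 + S**2/2 (F(S) = 2 + (S*S)/2 = 2 + S**2/2)
r(h) = (101 + h)*(219 + h) (r(h) = (219 + h)*(101 + h) = (101 + h)*(219 + h))
1/r(F(l(B))) = 1/(22119 + (2 + (1 + 2*(-3))**2/2)**2 + 320*(2 + (1 + 2*(-3))**2/2)) = 1/(22119 + (2 + (1 - 6)**2/2)**2 + 320*(2 + (1 - 6)**2/2)) = 1/(22119 + (2 + (1/2)*(-5)**2)**2 + 320*(2 + (1/2)*(-5)**2)) = 1/(22119 + (2 + (1/2)*25)**2 + 320*(2 + (1/2)*25)) = 1/(22119 + (2 + 25/2)**2 + 320*(2 + 25/2)) = 1/(22119 + (29/2)**2 + 320*(29/2)) = 1/(22119 + 841/4 + 4640) = 1/(107877/4) = 4/107877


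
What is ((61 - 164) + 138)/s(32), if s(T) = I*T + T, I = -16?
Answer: -7/96 ≈ -0.072917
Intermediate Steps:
s(T) = -15*T (s(T) = -16*T + T = -15*T)
((61 - 164) + 138)/s(32) = ((61 - 164) + 138)/((-15*32)) = (-103 + 138)/(-480) = 35*(-1/480) = -7/96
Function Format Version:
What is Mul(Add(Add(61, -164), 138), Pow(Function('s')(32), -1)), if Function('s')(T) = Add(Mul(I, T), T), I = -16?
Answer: Rational(-7, 96) ≈ -0.072917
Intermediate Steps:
Function('s')(T) = Mul(-15, T) (Function('s')(T) = Add(Mul(-16, T), T) = Mul(-15, T))
Mul(Add(Add(61, -164), 138), Pow(Function('s')(32), -1)) = Mul(Add(Add(61, -164), 138), Pow(Mul(-15, 32), -1)) = Mul(Add(-103, 138), Pow(-480, -1)) = Mul(35, Rational(-1, 480)) = Rational(-7, 96)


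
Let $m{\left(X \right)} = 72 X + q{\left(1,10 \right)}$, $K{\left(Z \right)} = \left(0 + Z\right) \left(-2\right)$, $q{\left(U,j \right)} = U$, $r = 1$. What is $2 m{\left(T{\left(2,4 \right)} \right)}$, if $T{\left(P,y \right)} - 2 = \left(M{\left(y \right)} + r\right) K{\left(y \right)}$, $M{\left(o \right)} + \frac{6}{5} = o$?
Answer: $- \frac{20438}{5} \approx -4087.6$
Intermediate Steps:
$M{\left(o \right)} = - \frac{6}{5} + o$
$K{\left(Z \right)} = - 2 Z$ ($K{\left(Z \right)} = Z \left(-2\right) = - 2 Z$)
$T{\left(P,y \right)} = 2 - 2 y \left(- \frac{1}{5} + y\right)$ ($T{\left(P,y \right)} = 2 + \left(\left(- \frac{6}{5} + y\right) + 1\right) \left(- 2 y\right) = 2 + \left(- \frac{1}{5} + y\right) \left(- 2 y\right) = 2 - 2 y \left(- \frac{1}{5} + y\right)$)
$m{\left(X \right)} = 1 + 72 X$ ($m{\left(X \right)} = 72 X + 1 = 1 + 72 X$)
$2 m{\left(T{\left(2,4 \right)} \right)} = 2 \left(1 + 72 \left(2 - 2 \cdot 4^{2} + \frac{2}{5} \cdot 4\right)\right) = 2 \left(1 + 72 \left(2 - 32 + \frac{8}{5}\right)\right) = 2 \left(1 + 72 \left(- \frac{142}{5}\right)\right) = 2 \left(1 - \frac{10224}{5}\right) = 2 \left(- \frac{10219}{5}\right) = - \frac{20438}{5}$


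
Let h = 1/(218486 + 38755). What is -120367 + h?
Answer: -30963327446/257241 ≈ -1.2037e+5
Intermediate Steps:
h = 1/257241 ≈ 3.8874e-6
-120367 + h = -120367 + 1/257241 = -30963327446/257241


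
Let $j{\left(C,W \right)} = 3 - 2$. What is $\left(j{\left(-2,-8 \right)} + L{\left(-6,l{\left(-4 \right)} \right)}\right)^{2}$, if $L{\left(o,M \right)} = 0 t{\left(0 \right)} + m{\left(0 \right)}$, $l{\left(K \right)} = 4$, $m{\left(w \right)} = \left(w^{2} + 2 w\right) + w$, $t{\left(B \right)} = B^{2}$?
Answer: $1$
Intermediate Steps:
$m{\left(w \right)} = w^{2} + 3 w$
$j{\left(C,W \right)} = 1$
$L{\left(o,M \right)} = 0$ ($L{\left(o,M \right)} = 0 \cdot 0^{2} + 0 \left(3 + 0\right) = 0 \cdot 0 + 0 \cdot 3 = 0 + 0 = 0$)
$\left(j{\left(-2,-8 \right)} + L{\left(-6,l{\left(-4 \right)} \right)}\right)^{2} = \left(1 + 0\right)^{2} = 1^{2} = 1$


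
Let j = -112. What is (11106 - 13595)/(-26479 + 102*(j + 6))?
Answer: 2489/37291 ≈ 0.066745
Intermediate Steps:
(11106 - 13595)/(-26479 + 102*(j + 6)) = (11106 - 13595)/(-26479 + 102*(-112 + 6)) = -2489/(-26479 + 102*(-106)) = -2489/(-26479 - 10812) = -2489/(-37291) = -2489*(-1/37291) = 2489/37291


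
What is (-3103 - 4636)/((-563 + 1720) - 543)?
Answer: -7739/614 ≈ -12.604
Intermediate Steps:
(-3103 - 4636)/((-563 + 1720) - 543) = -7739/(1157 - 543) = -7739/614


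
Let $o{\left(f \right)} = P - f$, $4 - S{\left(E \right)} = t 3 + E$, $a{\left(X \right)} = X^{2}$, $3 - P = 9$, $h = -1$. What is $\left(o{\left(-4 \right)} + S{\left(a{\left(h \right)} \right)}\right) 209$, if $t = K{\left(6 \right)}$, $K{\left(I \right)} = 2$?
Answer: $-1045$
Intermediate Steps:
$P = -6$ ($P = 3 - 9 = -6$)
$t = 2$
$S{\left(E \right)} = -2 - E$ ($S{\left(E \right)} = 4 - \left(2 \cdot 3 + E\right) = 4 - \left(6 + E\right) = -2 - E$)
$o{\left(f \right)} = -6 - f$
$\left(o{\left(-4 \right)} + S{\left(a{\left(h \right)} \right)}\right) 209 = \left(\left(-6 - -4\right) - 3\right) 209 = \left(\left(-6 + 4\right) - 3\right) 209 = \left(-2 - 3\right) 209 = \left(-5\right) 209 = -1045$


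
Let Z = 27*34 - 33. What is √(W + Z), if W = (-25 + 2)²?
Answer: √1414 ≈ 37.603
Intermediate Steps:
W = 529 (W = (-23)² = 529)
Z = 885 (Z = 918 - 33 = 885)
√(W + Z) = √(529 + 885) = √1414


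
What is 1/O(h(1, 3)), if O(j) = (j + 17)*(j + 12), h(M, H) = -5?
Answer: 1/84 ≈ 0.011905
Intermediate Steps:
O(j) = (12 + j)*(17 + j) (O(j) = (17 + j)*(12 + j) = (12 + j)*(17 + j))
1/O(h(1, 3)) = 1/(204 + (-5)**2 + 29*(-5)) = 1/(204 + 25 - 145) = 1/84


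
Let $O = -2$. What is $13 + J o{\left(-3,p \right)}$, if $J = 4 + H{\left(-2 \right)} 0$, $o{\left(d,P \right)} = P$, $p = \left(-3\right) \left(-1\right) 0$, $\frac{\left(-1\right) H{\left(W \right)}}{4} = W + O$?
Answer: $13$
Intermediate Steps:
$H{\left(W \right)} = 8 - 4 W$ ($H{\left(W \right)} = - 4 \left(W - 2\right) = - 4 \left(-2 + W\right) = 8 - 4 W$)
$p = 0$ ($p = 3 \cdot 0 = 0$)
$J = 4$ ($J = 4 + \left(8 - -8\right) 0 = 4 + \left(8 + 8\right) 0 = 4 + 16 \cdot 0 = 4 + 0 = 4$)
$13 + J o{\left(-3,p \right)} = 13 + 4 \cdot 0 = 13 + 0 = 13$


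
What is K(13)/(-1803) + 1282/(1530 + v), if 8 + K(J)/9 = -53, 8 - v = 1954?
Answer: -347177/125008 ≈ -2.7772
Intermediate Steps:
v = -1946 (v = 8 - 1*1954 = 8 - 1954 = -1946)
K(J) = -549 (K(J) = -72 + 9*(-53) = -72 - 477 = -549)
K(13)/(-1803) + 1282/(1530 + v) = -549/(-1803) + 1282/(1530 - 1946) = -549*(-1/1803) + 1282/(-416) = 183/601 + 1282*(-1/416) = 183/601 - 641/208 = -347177/125008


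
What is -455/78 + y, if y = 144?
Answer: 829/6 ≈ 138.17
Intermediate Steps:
-455/78 + y = -455/78 + 144 = -7*5/6 + 144 = -35/6 + 144 = 829/6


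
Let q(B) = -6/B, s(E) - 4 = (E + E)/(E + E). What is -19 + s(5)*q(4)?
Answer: -53/2 ≈ -26.500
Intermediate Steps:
s(E) = 5 (s(E) = 4 + (E + E)/(E + E) = 4 + (2*E)/((2*E)) = 4 + (2*E)*(1/(2*E)) = 4 + 1 = 5)
-19 + s(5)*q(4) = -19 + 5*(-6/4) = -19 + 5*(-6*¼) = -19 + 5*(-3/2) = -19 - 15/2 = -53/2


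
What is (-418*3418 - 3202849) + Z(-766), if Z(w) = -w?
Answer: -4630807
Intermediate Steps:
(-418*3418 - 3202849) + Z(-766) = (-418*3418 - 3202849) - 1*(-766) = (-1428724 - 3202849) + 766 = -4631573 + 766 = -4630807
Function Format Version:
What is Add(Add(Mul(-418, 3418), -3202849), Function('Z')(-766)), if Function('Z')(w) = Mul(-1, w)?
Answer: -4630807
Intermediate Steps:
Add(Add(Mul(-418, 3418), -3202849), Function('Z')(-766)) = Add(Add(Mul(-418, 3418), -3202849), Mul(-1, -766)) = Add(Add(-1428724, -3202849), 766) = Add(-4631573, 766) = -4630807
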